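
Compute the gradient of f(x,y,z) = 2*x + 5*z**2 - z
(2, 0, 10*z - 1)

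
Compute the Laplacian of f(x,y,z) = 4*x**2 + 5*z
8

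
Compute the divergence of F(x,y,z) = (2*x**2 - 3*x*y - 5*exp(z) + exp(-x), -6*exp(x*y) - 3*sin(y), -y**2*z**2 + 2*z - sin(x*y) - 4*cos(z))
-6*x*exp(x*y) + 4*x - 2*y**2*z - 3*y + 4*sin(z) - 3*cos(y) + 2 - exp(-x)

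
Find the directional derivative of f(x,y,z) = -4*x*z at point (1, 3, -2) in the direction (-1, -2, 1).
-2*sqrt(6)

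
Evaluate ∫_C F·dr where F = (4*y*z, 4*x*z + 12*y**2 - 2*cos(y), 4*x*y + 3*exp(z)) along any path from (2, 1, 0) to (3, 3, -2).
-2*sin(3) + 3*exp(-2) + 2*sin(1) + 29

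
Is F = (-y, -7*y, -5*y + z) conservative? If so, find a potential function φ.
No, ∇×F = (-5, 0, 1) ≠ 0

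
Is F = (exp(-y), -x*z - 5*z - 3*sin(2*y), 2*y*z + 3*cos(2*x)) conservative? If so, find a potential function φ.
No, ∇×F = (x + 2*z + 5, 6*sin(2*x), -z + exp(-y)) ≠ 0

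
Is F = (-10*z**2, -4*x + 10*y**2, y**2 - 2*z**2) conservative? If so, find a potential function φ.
No, ∇×F = (2*y, -20*z, -4) ≠ 0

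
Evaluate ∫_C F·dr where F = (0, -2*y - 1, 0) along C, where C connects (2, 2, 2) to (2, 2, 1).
0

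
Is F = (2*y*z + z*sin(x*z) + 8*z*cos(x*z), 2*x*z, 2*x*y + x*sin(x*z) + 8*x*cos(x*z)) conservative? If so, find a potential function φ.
Yes, F is conservative. φ = 2*x*y*z + 8*sin(x*z) - cos(x*z)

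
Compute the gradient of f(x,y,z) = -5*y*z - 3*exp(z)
(0, -5*z, -5*y - 3*exp(z))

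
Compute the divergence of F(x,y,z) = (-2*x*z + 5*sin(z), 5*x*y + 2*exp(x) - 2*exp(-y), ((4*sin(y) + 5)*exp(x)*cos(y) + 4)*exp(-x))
5*x - 2*z + 2*exp(-y)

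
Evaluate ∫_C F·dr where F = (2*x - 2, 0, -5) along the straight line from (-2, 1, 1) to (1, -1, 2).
-14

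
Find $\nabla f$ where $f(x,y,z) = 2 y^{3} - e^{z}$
(0, 6*y**2, -exp(z))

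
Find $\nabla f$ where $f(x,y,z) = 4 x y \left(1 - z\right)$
(4*y*(1 - z), 4*x*(1 - z), -4*x*y)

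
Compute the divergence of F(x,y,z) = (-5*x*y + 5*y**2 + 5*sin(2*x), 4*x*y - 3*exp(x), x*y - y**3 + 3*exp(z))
4*x - 5*y + 3*exp(z) + 10*cos(2*x)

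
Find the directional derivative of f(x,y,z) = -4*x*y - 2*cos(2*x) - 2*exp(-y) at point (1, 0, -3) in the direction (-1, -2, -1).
2*sqrt(6)*(1 - sin(2))/3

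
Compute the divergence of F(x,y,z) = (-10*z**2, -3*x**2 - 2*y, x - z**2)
-2*z - 2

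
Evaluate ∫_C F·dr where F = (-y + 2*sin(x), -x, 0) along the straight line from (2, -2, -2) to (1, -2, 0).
-2 - 2*cos(1) + 2*cos(2)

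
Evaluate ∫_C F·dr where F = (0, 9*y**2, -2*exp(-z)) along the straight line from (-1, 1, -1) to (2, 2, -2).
-2*E + 2*exp(2) + 21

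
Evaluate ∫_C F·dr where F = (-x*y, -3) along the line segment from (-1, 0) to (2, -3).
27/2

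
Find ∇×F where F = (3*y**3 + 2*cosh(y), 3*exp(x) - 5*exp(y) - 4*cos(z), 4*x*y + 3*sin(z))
(4*x - 4*sin(z), -4*y, -9*y**2 + 3*exp(x) - 2*sinh(y))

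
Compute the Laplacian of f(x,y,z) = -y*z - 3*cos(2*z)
12*cos(2*z)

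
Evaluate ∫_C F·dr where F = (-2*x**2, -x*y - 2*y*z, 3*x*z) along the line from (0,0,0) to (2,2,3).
2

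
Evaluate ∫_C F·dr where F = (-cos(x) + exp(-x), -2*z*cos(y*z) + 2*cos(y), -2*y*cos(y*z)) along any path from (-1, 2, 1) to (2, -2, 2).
-3*sin(2) + 2*sin(4) - sin(1) - exp(-2) + E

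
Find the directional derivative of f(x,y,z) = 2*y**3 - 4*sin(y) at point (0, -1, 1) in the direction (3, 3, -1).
6*sqrt(19)*(3 - 2*cos(1))/19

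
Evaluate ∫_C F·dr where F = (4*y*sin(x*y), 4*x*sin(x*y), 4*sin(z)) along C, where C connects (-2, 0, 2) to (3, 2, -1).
-4*cos(6) - 4*cos(1) + 4*cos(2) + 4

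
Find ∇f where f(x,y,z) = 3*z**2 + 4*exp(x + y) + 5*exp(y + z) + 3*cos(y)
(4*exp(x + y), 4*exp(x + y) + 5*exp(y + z) - 3*sin(y), 6*z + 5*exp(y + z))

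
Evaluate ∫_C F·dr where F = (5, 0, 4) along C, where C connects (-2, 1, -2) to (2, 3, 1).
32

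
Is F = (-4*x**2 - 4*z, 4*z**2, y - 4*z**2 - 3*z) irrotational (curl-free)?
No, ∇×F = (1 - 8*z, -4, 0)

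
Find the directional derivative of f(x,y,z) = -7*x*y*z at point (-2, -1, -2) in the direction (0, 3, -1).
-7*sqrt(10)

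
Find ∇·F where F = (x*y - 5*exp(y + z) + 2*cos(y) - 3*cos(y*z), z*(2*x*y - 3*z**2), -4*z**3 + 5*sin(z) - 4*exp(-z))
2*x*z + y - 12*z**2 + 5*cos(z) + 4*exp(-z)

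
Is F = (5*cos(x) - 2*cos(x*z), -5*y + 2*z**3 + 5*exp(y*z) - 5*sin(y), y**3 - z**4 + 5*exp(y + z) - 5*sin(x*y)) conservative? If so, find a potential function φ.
No, ∇×F = (-5*x*cos(x*y) + 3*y**2 - 5*y*exp(y*z) - 6*z**2 + 5*exp(y + z), 2*x*sin(x*z) + 5*y*cos(x*y), 0) ≠ 0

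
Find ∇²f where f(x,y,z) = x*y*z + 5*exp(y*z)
5*(y**2 + z**2)*exp(y*z)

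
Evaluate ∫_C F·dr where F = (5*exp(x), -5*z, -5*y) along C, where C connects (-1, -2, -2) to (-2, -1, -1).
-5*exp(-1) + 5*exp(-2) + 15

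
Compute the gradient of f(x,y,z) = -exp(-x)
(exp(-x), 0, 0)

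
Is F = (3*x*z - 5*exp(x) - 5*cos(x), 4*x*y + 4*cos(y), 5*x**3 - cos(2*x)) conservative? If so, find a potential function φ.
No, ∇×F = (0, -15*x**2 + 3*x - 2*sin(2*x), 4*y) ≠ 0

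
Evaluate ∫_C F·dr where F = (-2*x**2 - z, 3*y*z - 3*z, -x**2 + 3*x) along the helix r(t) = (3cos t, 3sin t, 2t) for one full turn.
-57*pi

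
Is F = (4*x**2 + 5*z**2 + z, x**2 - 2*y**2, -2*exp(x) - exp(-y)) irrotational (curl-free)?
No, ∇×F = (exp(-y), 10*z + 2*exp(x) + 1, 2*x)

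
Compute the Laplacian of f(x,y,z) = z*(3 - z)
-2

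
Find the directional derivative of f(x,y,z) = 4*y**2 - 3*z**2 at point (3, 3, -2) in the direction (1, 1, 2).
8*sqrt(6)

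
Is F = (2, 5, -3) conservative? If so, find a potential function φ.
Yes, F is conservative. φ = 2*x + 5*y - 3*z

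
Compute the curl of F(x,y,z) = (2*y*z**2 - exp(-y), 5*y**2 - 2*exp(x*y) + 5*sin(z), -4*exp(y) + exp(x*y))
(x*exp(x*y) - 4*exp(y) - 5*cos(z), y*(4*z - exp(x*y)), -2*y*exp(x*y) - 2*z**2 - exp(-y))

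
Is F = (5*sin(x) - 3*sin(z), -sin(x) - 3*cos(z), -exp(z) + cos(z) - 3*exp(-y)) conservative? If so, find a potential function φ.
No, ∇×F = (-3*sin(z) + 3*exp(-y), -3*cos(z), -cos(x)) ≠ 0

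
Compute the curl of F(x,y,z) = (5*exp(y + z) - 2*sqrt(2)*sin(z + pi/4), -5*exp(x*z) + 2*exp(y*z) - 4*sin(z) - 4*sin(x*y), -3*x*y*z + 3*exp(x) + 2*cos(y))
(-3*x*z + 5*x*exp(x*z) - 2*y*exp(y*z) - 2*sin(y) + 4*cos(z), 3*y*z - 3*exp(x) + 5*exp(y + z) - 2*sqrt(2)*cos(z + pi/4), -4*y*cos(x*y) - 5*z*exp(x*z) - 5*exp(y + z))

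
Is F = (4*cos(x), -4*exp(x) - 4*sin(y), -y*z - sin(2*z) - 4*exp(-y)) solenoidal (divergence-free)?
No, ∇·F = -y - 4*sin(x) - 4*cos(y) - 2*cos(2*z)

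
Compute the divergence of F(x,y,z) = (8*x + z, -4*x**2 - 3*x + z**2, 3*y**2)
8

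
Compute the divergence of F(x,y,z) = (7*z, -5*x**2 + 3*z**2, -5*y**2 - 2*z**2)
-4*z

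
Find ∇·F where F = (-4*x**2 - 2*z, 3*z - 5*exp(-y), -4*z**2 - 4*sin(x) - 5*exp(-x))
-8*x - 8*z + 5*exp(-y)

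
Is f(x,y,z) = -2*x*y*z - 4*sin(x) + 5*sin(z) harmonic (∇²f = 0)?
No, ∇²f = 4*sin(x) - 5*sin(z)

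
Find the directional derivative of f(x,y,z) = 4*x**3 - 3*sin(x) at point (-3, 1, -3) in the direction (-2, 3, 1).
3*sqrt(14)*(-36 + cos(3))/7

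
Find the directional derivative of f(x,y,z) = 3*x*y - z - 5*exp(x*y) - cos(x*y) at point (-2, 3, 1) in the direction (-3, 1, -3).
sqrt(19)*(-30*exp(6) + 11*exp(6)*sin(6) + 55)*exp(-6)/19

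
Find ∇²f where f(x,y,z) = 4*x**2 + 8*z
8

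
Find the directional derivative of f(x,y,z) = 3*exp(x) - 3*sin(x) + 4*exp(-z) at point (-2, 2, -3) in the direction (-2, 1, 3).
3*sqrt(14)*(-2*exp(5) + exp(2)*cos(2) - 1)*exp(-2)/7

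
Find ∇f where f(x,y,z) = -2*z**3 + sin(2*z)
(0, 0, -6*z**2 + 2*cos(2*z))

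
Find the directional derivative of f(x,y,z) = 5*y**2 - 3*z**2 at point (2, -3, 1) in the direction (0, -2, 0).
30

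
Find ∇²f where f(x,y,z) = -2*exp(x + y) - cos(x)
-4*exp(x + y) + cos(x)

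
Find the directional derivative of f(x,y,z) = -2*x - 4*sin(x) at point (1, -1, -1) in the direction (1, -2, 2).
-4*cos(1)/3 - 2/3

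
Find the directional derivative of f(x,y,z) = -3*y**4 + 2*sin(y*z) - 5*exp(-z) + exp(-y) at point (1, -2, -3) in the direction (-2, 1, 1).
sqrt(6)*(-10*cos(6) - exp(2) + 96 + 5*exp(3))/6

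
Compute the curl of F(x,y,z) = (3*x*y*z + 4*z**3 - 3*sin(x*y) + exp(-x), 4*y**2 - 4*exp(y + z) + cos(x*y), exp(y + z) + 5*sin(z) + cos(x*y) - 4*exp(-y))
(-x*sin(x*y) + 5*exp(y + z) + 4*exp(-y), 3*x*y + y*sin(x*y) + 12*z**2, -3*x*z + 3*x*cos(x*y) - y*sin(x*y))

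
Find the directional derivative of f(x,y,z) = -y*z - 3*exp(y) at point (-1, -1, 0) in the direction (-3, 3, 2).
sqrt(22)*(-9 + 2*E)*exp(-1)/22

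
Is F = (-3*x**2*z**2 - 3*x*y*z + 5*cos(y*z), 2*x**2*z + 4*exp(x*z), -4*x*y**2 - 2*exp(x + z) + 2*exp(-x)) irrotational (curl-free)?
No, ∇×F = (2*x*(-x - 4*y - 2*exp(x*z)), -6*x**2*z - 3*x*y + 4*y**2 - 5*y*sin(y*z) + 2*exp(x + z) + 2*exp(-x), z*(7*x + 4*exp(x*z) + 5*sin(y*z)))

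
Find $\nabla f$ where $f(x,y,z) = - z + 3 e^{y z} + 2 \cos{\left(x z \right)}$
(-2*z*sin(x*z), 3*z*exp(y*z), -2*x*sin(x*z) + 3*y*exp(y*z) - 1)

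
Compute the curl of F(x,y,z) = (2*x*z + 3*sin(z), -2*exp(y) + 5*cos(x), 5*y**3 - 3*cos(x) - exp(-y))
(15*y**2 + exp(-y), 2*x - 3*sin(x) + 3*cos(z), -5*sin(x))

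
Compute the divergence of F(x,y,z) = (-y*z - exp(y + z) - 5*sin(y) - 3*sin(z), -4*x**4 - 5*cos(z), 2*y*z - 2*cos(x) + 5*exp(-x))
2*y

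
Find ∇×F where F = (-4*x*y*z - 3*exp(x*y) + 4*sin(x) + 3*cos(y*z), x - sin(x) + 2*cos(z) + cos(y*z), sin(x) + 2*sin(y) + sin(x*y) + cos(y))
(x*cos(x*y) + y*sin(y*z) - sin(y) + 2*sin(z) + 2*cos(y), -4*x*y - 3*y*sin(y*z) - y*cos(x*y) - cos(x), 4*x*z + 3*x*exp(x*y) + 3*z*sin(y*z) - cos(x) + 1)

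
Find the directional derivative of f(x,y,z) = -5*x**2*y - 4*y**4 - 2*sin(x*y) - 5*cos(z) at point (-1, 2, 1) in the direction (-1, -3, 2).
sqrt(14)*(-2*cos(2) + 10*sin(1) + 379)/14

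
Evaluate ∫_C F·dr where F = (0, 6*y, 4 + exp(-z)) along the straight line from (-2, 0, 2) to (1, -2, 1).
-exp(-1) + exp(-2) + 8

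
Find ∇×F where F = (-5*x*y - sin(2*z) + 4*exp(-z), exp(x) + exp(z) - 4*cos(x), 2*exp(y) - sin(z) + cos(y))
(2*exp(y) - exp(z) - sin(y), -2*cos(2*z) - 4*exp(-z), 5*x + exp(x) + 4*sin(x))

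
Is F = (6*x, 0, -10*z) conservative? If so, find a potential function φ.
Yes, F is conservative. φ = 3*x**2 - 5*z**2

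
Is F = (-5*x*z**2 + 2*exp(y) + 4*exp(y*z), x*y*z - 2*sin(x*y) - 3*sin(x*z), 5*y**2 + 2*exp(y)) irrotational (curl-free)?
No, ∇×F = (-x*y + 3*x*cos(x*z) + 10*y + 2*exp(y), -10*x*z + 4*y*exp(y*z), y*z - 2*y*cos(x*y) - 4*z*exp(y*z) - 3*z*cos(x*z) - 2*exp(y))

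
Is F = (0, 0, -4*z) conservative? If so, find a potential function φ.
Yes, F is conservative. φ = -2*z**2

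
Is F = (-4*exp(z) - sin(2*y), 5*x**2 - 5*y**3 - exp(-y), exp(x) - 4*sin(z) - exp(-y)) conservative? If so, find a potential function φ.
No, ∇×F = (exp(-y), -exp(x) - 4*exp(z), 10*x + 2*cos(2*y)) ≠ 0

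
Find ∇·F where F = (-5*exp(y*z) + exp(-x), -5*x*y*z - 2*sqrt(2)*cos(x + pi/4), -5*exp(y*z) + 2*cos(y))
-5*x*z - 5*y*exp(y*z) - exp(-x)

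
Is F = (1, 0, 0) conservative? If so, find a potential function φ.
Yes, F is conservative. φ = x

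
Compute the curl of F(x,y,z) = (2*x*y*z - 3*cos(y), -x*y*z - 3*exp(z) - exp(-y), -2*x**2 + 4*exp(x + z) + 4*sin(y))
(x*y + 3*exp(z) + 4*cos(y), 2*x*y + 4*x - 4*exp(x + z), -2*x*z - y*z - 3*sin(y))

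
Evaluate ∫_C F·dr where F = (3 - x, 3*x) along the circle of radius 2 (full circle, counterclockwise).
12*pi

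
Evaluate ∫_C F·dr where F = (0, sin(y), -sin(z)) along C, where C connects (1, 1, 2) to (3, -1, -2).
0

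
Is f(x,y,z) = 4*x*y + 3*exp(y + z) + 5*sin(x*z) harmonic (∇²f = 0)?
No, ∇²f = -5*x**2*sin(x*z) - 5*z**2*sin(x*z) + 6*exp(y + z)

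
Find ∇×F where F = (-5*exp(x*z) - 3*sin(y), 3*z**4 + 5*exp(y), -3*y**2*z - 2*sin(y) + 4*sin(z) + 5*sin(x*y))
(5*x*cos(x*y) - 6*y*z - 12*z**3 - 2*cos(y), -5*x*exp(x*z) - 5*y*cos(x*y), 3*cos(y))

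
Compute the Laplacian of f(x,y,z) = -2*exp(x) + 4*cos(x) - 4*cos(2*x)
-2*exp(x) - 4*cos(x) + 16*cos(2*x)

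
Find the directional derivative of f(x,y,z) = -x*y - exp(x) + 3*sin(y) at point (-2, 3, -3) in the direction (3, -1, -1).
-sqrt(11)*(3*exp(2)*cos(3) + 3 + 11*exp(2))*exp(-2)/11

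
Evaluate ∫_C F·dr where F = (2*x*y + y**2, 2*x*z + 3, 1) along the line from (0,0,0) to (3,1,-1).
7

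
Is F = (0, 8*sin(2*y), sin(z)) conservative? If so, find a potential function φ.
Yes, F is conservative. φ = -4*cos(2*y) - cos(z)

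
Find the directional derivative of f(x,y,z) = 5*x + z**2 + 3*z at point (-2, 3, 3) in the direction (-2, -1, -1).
-19*sqrt(6)/6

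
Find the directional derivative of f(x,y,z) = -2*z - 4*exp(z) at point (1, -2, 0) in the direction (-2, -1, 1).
-sqrt(6)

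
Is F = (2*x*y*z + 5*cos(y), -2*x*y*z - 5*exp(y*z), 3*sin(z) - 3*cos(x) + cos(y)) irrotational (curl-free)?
No, ∇×F = (2*x*y + 5*y*exp(y*z) - sin(y), 2*x*y - 3*sin(x), -2*x*z - 2*y*z + 5*sin(y))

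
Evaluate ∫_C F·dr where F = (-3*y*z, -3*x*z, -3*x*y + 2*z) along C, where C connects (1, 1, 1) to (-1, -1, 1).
0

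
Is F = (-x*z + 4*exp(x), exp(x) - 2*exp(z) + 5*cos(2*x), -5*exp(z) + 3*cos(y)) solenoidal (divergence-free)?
No, ∇·F = -z + 4*exp(x) - 5*exp(z)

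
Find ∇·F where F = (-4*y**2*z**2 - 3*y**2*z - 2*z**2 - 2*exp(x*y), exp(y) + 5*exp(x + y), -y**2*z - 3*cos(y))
-y**2 - 2*y*exp(x*y) + exp(y) + 5*exp(x + y)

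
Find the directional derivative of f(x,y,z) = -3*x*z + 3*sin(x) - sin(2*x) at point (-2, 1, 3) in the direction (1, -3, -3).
sqrt(19)*(-27 + 3*cos(2) - 2*cos(4))/19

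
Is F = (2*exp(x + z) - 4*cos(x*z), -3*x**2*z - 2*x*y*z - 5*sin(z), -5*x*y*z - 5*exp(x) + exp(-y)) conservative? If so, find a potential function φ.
No, ∇×F = (3*x**2 + 2*x*y - 5*x*z + 5*cos(z) - exp(-y), 4*x*sin(x*z) + 5*y*z + 5*exp(x) + 2*exp(x + z), 2*z*(-3*x - y)) ≠ 0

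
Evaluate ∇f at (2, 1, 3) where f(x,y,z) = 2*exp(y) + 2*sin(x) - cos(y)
(2*cos(2), sin(1) + 2*E, 0)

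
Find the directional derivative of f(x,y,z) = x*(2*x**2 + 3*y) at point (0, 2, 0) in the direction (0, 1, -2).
0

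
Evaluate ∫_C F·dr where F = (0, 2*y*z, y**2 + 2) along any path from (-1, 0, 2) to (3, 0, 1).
-2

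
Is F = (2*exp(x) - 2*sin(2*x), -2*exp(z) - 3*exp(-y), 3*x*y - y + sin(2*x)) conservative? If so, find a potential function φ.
No, ∇×F = (3*x + 2*exp(z) - 1, -3*y - 2*cos(2*x), 0) ≠ 0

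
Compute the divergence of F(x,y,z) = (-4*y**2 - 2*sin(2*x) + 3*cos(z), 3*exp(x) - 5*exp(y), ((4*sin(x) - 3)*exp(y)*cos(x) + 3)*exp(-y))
-5*exp(y) - 4*cos(2*x)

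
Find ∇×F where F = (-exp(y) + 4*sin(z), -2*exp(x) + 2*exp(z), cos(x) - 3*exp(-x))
(-2*exp(z), sin(x) + 4*cos(z) - 3*exp(-x), -2*exp(x) + exp(y))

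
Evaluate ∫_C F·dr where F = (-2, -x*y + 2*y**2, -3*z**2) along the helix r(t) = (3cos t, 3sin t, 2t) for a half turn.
-8*pi**3 - 6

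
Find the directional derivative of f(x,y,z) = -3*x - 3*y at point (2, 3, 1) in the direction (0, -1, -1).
3*sqrt(2)/2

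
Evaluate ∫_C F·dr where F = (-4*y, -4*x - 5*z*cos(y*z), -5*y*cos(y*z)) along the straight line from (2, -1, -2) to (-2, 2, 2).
-5*sin(4) + 5*sin(2) + 8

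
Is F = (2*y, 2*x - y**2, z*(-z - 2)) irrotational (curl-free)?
Yes, ∇×F = (0, 0, 0)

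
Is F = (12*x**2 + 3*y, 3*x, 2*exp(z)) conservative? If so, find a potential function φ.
Yes, F is conservative. φ = 4*x**3 + 3*x*y + 2*exp(z)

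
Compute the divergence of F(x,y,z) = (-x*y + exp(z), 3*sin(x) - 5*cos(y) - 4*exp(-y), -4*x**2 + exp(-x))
-y + 5*sin(y) + 4*exp(-y)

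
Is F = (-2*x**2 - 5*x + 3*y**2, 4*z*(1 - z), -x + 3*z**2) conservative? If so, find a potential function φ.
No, ∇×F = (8*z - 4, 1, -6*y) ≠ 0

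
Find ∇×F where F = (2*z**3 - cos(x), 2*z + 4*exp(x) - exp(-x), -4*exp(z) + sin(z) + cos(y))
(-sin(y) - 2, 6*z**2, 4*exp(x) + exp(-x))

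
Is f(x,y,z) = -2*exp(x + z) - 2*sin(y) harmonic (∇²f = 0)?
No, ∇²f = -4*exp(x + z) + 2*sin(y)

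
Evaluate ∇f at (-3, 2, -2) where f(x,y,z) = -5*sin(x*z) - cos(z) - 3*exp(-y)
(10*cos(6), 3*exp(-2), -sin(2) + 15*cos(6))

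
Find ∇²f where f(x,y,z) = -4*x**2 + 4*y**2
0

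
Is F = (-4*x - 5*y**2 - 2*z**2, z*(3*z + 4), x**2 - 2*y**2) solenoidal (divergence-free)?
No, ∇·F = -4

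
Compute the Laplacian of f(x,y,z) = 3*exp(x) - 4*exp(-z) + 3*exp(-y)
3*exp(x) - 4*exp(-z) + 3*exp(-y)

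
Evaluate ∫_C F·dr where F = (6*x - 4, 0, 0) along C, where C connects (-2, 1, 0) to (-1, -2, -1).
-13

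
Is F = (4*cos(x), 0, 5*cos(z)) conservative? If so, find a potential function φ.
Yes, F is conservative. φ = 4*sin(x) + 5*sin(z)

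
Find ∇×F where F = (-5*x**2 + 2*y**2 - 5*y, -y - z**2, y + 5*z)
(2*z + 1, 0, 5 - 4*y)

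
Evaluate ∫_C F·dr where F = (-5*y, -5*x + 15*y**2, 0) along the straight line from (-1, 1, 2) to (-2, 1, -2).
5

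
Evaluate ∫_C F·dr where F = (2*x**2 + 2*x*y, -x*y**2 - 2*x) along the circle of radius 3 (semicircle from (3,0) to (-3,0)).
-153*pi/8 - 36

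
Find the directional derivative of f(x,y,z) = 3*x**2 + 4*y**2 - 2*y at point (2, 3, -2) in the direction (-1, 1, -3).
10*sqrt(11)/11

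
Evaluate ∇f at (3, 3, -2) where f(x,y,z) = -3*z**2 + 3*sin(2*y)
(0, 6*cos(6), 12)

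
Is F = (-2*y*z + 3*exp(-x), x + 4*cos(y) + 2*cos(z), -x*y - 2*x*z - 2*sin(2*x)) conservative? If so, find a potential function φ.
No, ∇×F = (-x + 2*sin(z), -y + 2*z + 4*cos(2*x), 2*z + 1) ≠ 0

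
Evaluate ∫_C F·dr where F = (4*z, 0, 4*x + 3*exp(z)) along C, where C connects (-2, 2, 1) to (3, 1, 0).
11 - 3*E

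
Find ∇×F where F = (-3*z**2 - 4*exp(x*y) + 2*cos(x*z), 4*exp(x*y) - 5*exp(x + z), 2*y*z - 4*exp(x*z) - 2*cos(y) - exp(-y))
(2*z + 5*exp(x + z) + 2*sin(y) + exp(-y), -2*x*sin(x*z) + 4*z*exp(x*z) - 6*z, 4*x*exp(x*y) + 4*y*exp(x*y) - 5*exp(x + z))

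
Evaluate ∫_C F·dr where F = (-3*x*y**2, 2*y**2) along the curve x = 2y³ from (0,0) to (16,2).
-3440/3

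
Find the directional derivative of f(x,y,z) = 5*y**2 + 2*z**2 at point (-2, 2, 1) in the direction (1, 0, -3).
-6*sqrt(10)/5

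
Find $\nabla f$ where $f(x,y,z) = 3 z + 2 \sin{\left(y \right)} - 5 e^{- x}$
(5*exp(-x), 2*cos(y), 3)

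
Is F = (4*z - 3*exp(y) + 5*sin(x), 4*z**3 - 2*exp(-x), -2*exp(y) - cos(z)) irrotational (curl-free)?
No, ∇×F = (-12*z**2 - 2*exp(y), 4, 3*exp(y) + 2*exp(-x))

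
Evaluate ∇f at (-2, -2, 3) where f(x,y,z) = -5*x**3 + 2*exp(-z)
(-60, 0, -2*exp(-3))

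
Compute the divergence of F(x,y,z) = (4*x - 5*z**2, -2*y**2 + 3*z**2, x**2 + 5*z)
9 - 4*y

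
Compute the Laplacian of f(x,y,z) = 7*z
0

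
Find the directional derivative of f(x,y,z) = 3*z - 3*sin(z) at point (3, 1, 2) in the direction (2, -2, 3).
9*sqrt(17)*(1 - cos(2))/17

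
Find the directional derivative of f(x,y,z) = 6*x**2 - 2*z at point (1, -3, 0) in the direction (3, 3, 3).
10*sqrt(3)/3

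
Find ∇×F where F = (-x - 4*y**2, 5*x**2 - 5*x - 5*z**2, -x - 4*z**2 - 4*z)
(10*z, 1, 10*x + 8*y - 5)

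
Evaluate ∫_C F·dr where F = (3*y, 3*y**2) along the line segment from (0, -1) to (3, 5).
144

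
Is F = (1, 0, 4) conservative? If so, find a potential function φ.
Yes, F is conservative. φ = x + 4*z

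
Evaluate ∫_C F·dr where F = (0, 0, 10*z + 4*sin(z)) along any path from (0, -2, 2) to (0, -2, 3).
4*cos(2) - 4*cos(3) + 25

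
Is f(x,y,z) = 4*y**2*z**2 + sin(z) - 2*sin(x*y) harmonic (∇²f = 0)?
No, ∇²f = 2*x**2*sin(x*y) + 2*y**2*sin(x*y) + 8*y**2 + 8*z**2 - sin(z)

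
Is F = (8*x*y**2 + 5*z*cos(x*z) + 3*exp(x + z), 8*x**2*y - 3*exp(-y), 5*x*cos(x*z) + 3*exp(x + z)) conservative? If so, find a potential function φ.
Yes, F is conservative. φ = 4*x**2*y**2 + 3*exp(x + z) + 5*sin(x*z) + 3*exp(-y)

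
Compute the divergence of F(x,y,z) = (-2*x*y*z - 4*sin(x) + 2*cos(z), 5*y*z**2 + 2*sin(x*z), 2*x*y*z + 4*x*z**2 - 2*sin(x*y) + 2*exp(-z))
2*x*y + 8*x*z - 2*y*z + 5*z**2 - 4*cos(x) - 2*exp(-z)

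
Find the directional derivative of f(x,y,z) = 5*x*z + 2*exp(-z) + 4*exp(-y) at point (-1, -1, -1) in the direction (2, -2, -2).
2*sqrt(3)*E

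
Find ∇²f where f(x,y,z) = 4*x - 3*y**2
-6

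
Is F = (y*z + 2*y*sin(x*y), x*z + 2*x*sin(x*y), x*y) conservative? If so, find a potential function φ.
Yes, F is conservative. φ = x*y*z - 2*cos(x*y)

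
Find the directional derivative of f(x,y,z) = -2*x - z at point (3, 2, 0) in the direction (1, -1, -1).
-sqrt(3)/3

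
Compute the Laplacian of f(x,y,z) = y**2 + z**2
4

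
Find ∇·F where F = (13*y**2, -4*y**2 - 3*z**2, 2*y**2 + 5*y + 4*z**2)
-8*y + 8*z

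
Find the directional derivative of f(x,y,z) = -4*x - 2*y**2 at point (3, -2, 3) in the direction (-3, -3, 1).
-12*sqrt(19)/19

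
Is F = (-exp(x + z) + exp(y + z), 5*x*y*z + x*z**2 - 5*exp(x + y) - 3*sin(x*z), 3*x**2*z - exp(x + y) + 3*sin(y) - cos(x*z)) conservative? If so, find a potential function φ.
No, ∇×F = (-5*x*y - 2*x*z + 3*x*cos(x*z) - exp(x + y) + 3*cos(y), -6*x*z - z*sin(x*z) + exp(x + y) - exp(x + z) + exp(y + z), 5*y*z + z**2 - 3*z*cos(x*z) - 5*exp(x + y) - exp(y + z)) ≠ 0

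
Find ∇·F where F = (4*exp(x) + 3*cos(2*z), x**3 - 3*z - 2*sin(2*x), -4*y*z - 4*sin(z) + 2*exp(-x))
-4*y + 4*exp(x) - 4*cos(z)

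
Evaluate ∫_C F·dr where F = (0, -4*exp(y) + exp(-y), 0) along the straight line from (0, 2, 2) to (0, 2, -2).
0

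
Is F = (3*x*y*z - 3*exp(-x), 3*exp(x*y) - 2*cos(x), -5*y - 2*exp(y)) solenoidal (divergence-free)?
No, ∇·F = 3*x*exp(x*y) + 3*y*z + 3*exp(-x)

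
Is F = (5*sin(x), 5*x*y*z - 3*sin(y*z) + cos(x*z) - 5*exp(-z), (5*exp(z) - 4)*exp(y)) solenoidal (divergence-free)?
No, ∇·F = 5*x*z - 3*z*cos(y*z) + 5*exp(y + z) + 5*cos(x)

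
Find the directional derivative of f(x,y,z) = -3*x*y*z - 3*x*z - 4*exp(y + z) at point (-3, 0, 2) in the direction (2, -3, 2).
4*sqrt(17)*(-12 + exp(2))/17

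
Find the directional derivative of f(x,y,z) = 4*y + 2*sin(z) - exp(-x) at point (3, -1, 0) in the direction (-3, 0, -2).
sqrt(13)*(-4*exp(3) - 3)*exp(-3)/13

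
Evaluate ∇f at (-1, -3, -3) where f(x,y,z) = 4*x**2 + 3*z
(-8, 0, 3)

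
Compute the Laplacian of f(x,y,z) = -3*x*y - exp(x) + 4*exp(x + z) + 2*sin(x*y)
-2*x**2*sin(x*y) - 2*y**2*sin(x*y) - exp(x) + 8*exp(x + z)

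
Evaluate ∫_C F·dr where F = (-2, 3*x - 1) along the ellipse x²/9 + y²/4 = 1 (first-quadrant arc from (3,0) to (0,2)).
4 + 9*pi/2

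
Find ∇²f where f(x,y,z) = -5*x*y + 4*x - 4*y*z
0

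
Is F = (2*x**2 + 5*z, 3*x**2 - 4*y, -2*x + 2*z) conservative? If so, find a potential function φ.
No, ∇×F = (0, 7, 6*x) ≠ 0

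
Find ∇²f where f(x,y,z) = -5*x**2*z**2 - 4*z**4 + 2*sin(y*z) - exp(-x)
-10*x**2 - 2*y**2*sin(y*z) - 2*z**2*sin(y*z) - 58*z**2 - exp(-x)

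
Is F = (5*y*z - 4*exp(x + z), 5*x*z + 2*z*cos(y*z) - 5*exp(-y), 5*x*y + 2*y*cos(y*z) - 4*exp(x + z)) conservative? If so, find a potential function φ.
Yes, F is conservative. φ = 5*x*y*z - 4*exp(x + z) + 2*sin(y*z) + 5*exp(-y)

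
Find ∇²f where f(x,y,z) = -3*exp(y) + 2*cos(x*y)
-2*x**2*cos(x*y) - 2*y**2*cos(x*y) - 3*exp(y)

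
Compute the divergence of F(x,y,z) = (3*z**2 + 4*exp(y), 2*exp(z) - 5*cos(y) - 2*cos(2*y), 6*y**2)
(8*cos(y) + 5)*sin(y)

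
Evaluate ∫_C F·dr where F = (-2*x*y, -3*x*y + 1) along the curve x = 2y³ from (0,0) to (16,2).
-16634/35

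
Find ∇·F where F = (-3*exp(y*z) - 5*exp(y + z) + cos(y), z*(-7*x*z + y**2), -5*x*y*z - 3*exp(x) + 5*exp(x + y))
y*(-5*x + 2*z)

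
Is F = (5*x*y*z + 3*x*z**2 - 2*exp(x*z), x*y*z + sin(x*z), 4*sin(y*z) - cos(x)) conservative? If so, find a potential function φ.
No, ∇×F = (-x*y - x*cos(x*z) + 4*z*cos(y*z), 5*x*y + 6*x*z - 2*x*exp(x*z) - sin(x), z*(-5*x + y + cos(x*z))) ≠ 0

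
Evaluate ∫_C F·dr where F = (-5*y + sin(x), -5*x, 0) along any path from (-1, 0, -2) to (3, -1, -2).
cos(1) - cos(3) + 15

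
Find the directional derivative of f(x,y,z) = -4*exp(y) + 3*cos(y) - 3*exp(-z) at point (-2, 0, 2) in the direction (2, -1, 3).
sqrt(14)*(9 + 4*exp(2))*exp(-2)/14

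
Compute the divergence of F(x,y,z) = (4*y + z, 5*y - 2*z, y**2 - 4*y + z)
6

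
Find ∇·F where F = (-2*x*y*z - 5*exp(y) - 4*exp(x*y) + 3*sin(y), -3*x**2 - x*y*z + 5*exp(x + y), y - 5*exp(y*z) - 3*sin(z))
-x*z - 2*y*z - 4*y*exp(x*y) - 5*y*exp(y*z) + 5*exp(x + y) - 3*cos(z)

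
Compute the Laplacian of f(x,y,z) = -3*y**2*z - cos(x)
-6*z + cos(x)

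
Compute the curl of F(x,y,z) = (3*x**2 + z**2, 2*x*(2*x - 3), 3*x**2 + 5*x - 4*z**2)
(0, -6*x + 2*z - 5, 8*x - 6)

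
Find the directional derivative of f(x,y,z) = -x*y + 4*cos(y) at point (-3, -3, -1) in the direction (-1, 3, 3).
6*sqrt(19)*(2*sin(3) + 1)/19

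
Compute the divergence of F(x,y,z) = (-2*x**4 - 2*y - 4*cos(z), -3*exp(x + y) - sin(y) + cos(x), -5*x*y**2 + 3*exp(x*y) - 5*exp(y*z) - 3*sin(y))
-8*x**3 - 5*y*exp(y*z) - 3*exp(x + y) - cos(y)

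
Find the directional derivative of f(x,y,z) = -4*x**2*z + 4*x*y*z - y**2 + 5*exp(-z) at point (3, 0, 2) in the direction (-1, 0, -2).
sqrt(5)*(2 + 24*exp(2))*exp(-2)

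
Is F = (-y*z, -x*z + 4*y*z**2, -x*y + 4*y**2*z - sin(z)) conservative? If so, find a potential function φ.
Yes, F is conservative. φ = -x*y*z + 2*y**2*z**2 + cos(z)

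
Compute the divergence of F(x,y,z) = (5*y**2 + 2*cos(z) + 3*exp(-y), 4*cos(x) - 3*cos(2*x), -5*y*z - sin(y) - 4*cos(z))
-5*y + 4*sin(z)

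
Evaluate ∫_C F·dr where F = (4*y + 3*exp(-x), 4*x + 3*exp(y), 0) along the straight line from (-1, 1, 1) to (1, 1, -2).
6*sinh(1) + 8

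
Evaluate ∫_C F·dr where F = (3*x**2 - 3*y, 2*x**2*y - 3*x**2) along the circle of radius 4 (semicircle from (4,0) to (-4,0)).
-128 + 24*pi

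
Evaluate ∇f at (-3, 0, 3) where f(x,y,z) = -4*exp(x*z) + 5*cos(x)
(-12*exp(-9) + 5*sin(3), 0, 12*exp(-9))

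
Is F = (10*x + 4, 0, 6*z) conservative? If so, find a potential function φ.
Yes, F is conservative. φ = 5*x**2 + 4*x + 3*z**2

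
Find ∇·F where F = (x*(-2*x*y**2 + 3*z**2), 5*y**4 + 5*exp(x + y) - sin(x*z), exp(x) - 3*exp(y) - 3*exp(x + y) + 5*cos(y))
-4*x*y**2 + 20*y**3 + 3*z**2 + 5*exp(x + y)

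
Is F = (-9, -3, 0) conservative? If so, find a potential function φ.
Yes, F is conservative. φ = -9*x - 3*y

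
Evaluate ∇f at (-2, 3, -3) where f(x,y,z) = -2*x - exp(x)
(-2 - exp(-2), 0, 0)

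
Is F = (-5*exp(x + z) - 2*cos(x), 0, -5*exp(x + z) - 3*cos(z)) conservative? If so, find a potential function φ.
Yes, F is conservative. φ = -5*exp(x + z) - 2*sin(x) - 3*sin(z)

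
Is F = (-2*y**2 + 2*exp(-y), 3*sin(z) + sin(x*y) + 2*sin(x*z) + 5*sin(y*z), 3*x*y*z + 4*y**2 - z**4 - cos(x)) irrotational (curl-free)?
No, ∇×F = (3*x*z - 2*x*cos(x*z) - 5*y*cos(y*z) + 8*y - 3*cos(z), -3*y*z - sin(x), y*cos(x*y) + 4*y + 2*z*cos(x*z) + 2*exp(-y))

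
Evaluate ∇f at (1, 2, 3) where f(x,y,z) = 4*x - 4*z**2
(4, 0, -24)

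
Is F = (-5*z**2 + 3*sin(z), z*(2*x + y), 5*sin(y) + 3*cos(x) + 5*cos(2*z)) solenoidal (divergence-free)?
No, ∇·F = z - 10*sin(2*z)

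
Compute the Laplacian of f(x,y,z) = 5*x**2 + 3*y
10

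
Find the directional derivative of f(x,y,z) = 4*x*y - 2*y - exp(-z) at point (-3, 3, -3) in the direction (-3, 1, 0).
-5*sqrt(10)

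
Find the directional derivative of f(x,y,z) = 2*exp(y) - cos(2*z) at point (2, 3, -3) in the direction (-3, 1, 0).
sqrt(10)*exp(3)/5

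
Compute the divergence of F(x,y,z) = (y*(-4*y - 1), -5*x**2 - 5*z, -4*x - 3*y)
0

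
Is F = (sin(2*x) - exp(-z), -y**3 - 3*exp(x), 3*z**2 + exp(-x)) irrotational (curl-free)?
No, ∇×F = (0, exp(-z) + exp(-x), -3*exp(x))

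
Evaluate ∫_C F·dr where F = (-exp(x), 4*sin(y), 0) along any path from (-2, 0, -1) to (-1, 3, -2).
-exp(-1) + exp(-2) - 4*cos(3) + 4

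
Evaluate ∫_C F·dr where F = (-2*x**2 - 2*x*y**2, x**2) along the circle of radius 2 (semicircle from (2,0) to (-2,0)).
32/3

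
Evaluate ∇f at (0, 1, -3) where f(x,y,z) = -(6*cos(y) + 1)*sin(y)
(0, -cos(1) - 6*cos(2), 0)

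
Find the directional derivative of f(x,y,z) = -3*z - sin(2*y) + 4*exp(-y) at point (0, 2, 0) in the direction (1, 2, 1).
-sqrt(6)*(4*exp(2)*cos(4) + 8 + 3*exp(2))*exp(-2)/6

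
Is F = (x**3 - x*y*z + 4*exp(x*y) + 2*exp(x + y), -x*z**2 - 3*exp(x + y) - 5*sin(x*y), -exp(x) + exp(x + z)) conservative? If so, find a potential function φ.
No, ∇×F = (2*x*z, -x*y + exp(x) - exp(x + z), x*z - 4*x*exp(x*y) - 5*y*cos(x*y) - z**2 - 5*exp(x + y)) ≠ 0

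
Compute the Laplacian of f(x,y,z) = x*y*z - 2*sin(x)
2*sin(x)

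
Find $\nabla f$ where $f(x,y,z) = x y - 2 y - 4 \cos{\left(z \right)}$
(y, x - 2, 4*sin(z))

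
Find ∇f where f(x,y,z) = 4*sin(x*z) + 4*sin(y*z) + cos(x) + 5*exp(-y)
(4*z*cos(x*z) - sin(x), 4*z*cos(y*z) - 5*exp(-y), 4*x*cos(x*z) + 4*y*cos(y*z))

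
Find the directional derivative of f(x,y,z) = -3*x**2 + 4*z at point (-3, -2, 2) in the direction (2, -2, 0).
9*sqrt(2)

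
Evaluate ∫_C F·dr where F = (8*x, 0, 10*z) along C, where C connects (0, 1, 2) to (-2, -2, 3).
41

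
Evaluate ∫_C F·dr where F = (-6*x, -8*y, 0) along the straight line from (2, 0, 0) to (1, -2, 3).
-7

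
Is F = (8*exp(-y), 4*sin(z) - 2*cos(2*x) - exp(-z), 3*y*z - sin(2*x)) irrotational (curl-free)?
No, ∇×F = (3*z - 4*cos(z) - exp(-z), 2*cos(2*x), 4*sin(2*x) + 8*exp(-y))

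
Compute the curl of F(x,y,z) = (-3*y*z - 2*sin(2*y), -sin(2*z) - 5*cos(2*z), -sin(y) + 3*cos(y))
(-3*sin(y) - 10*sin(2*z) - cos(y) + 2*cos(2*z), -3*y, 3*z + 4*cos(2*y))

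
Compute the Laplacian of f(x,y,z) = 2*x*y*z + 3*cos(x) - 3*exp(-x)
-3*cos(x) - 3*exp(-x)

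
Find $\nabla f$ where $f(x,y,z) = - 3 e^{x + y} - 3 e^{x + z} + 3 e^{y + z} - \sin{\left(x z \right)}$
(-z*cos(x*z) - 3*exp(x + y) - 3*exp(x + z), -3*exp(x + y) + 3*exp(y + z), -x*cos(x*z) - 3*exp(x + z) + 3*exp(y + z))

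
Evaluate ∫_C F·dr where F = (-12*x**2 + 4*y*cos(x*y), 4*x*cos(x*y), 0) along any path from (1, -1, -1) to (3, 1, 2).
-104 + 4*sin(3) + 4*sin(1)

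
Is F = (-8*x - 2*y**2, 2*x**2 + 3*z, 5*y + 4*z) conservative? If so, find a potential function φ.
No, ∇×F = (2, 0, 4*x + 4*y) ≠ 0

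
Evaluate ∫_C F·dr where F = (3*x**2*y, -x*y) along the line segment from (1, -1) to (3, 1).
22/3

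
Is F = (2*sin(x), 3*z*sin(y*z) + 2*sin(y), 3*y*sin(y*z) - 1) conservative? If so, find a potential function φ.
Yes, F is conservative. φ = -z - 2*cos(x) - 2*cos(y) - 3*cos(y*z)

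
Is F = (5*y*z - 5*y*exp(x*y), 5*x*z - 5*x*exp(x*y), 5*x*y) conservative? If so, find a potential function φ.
Yes, F is conservative. φ = 5*x*y*z - 5*exp(x*y)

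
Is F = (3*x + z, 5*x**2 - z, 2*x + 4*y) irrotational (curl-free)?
No, ∇×F = (5, -1, 10*x)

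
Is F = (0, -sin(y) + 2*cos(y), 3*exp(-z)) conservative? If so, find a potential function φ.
Yes, F is conservative. φ = 2*sin(y) + cos(y) - 3*exp(-z)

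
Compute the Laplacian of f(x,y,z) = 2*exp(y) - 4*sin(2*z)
2*exp(y) + 16*sin(2*z)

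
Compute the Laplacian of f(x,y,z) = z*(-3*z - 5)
-6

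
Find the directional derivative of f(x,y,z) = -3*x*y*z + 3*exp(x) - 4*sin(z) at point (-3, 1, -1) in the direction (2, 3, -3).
3*sqrt(22)*(-8*exp(3) + 1 + 2*exp(3)*cos(1))*exp(-3)/11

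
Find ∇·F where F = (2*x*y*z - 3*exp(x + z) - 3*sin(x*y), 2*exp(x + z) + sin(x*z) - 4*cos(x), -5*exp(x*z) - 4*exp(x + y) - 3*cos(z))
-5*x*exp(x*z) + 2*y*z - 3*y*cos(x*y) - 3*exp(x + z) + 3*sin(z)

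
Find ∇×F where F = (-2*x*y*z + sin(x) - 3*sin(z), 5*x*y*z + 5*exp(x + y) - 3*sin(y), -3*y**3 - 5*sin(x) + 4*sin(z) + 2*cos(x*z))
(y*(-5*x - 9*y), -2*x*y + 2*z*sin(x*z) + 5*cos(x) - 3*cos(z), 2*x*z + 5*y*z + 5*exp(x + y))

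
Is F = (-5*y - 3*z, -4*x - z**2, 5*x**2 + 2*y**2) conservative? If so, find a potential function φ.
No, ∇×F = (4*y + 2*z, -10*x - 3, 1) ≠ 0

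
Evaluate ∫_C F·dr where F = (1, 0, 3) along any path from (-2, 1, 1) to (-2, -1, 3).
6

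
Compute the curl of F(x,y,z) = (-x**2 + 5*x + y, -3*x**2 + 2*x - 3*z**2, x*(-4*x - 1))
(6*z, 8*x + 1, 1 - 6*x)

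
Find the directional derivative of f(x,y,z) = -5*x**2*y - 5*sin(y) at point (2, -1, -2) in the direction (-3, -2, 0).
10*sqrt(13)*(-2 + cos(1))/13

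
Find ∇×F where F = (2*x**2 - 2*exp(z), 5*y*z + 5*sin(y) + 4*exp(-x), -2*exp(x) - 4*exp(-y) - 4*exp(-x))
(-5*y + 4*exp(-y), 2*exp(x) - 2*exp(z) - 4*exp(-x), -4*exp(-x))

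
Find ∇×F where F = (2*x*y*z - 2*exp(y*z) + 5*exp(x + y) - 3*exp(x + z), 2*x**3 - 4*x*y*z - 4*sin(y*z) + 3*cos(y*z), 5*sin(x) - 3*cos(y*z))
(4*x*y + 3*y*sin(y*z) + 4*y*cos(y*z) + 3*z*sin(y*z), 2*x*y - 2*y*exp(y*z) - 3*exp(x + z) - 5*cos(x), 6*x**2 - 2*x*z - 4*y*z + 2*z*exp(y*z) - 5*exp(x + y))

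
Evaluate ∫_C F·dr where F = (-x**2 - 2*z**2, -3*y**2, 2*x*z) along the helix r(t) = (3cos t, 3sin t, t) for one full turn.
-24*pi**2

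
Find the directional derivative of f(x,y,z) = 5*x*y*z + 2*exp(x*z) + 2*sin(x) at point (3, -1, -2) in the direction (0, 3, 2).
12*sqrt(13)*(1 - 10*exp(6))*exp(-6)/13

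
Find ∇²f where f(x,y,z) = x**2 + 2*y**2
6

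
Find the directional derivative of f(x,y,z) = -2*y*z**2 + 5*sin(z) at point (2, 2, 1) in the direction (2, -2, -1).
4 - 5*cos(1)/3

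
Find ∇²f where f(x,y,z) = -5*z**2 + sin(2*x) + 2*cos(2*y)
-4*sin(2*x) - 8*cos(2*y) - 10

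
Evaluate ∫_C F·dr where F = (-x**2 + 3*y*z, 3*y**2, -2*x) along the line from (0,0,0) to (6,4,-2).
-44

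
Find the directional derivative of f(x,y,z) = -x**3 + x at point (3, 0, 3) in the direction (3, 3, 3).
-26*sqrt(3)/3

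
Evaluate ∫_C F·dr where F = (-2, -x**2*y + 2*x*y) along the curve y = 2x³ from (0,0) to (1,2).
-1/14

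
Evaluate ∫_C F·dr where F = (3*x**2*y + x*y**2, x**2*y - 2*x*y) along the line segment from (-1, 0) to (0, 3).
15/4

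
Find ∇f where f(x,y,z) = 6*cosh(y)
(0, 6*sinh(y), 0)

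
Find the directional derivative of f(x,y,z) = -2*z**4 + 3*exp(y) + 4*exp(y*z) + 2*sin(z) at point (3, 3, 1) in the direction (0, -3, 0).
-7*exp(3)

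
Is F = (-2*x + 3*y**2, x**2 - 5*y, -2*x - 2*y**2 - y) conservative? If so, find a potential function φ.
No, ∇×F = (-4*y - 1, 2, 2*x - 6*y) ≠ 0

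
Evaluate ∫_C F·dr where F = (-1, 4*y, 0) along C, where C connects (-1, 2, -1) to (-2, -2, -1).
1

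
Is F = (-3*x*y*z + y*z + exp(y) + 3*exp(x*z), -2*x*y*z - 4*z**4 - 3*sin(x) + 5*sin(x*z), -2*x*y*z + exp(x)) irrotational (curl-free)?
No, ∇×F = (2*x*y - 2*x*z - 5*x*cos(x*z) + 16*z**3, -3*x*y + 3*x*exp(x*z) + 2*y*z + y - exp(x), 3*x*z - 2*y*z + 5*z*cos(x*z) - z - exp(y) - 3*cos(x))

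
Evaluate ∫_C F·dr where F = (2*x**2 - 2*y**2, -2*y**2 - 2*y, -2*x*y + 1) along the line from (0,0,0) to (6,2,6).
230/3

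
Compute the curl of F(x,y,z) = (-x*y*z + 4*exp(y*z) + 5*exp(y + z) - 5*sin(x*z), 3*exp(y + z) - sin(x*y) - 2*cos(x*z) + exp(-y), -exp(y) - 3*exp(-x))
(-2*x*sin(x*z) - exp(y) - 3*exp(y + z), -x*y - 5*x*cos(x*z) + 4*y*exp(y*z) + 5*exp(y + z) - 3*exp(-x), x*z - y*cos(x*y) - 4*z*exp(y*z) + 2*z*sin(x*z) - 5*exp(y + z))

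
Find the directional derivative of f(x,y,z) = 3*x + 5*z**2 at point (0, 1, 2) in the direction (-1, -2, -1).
-23*sqrt(6)/6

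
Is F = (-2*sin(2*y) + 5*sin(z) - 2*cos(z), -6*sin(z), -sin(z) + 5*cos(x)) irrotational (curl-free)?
No, ∇×F = (6*cos(z), 5*sin(x) + 2*sin(z) + 5*cos(z), 4*cos(2*y))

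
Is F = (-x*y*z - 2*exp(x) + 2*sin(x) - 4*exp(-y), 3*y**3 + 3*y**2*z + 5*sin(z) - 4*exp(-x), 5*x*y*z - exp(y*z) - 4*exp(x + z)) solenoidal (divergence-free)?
No, ∇·F = 5*x*y + 9*y**2 + 5*y*z - y*exp(y*z) - 2*exp(x) - 4*exp(x + z) + 2*cos(x)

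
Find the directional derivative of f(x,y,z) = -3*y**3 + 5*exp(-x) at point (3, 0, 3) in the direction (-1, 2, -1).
5*sqrt(6)*exp(-3)/6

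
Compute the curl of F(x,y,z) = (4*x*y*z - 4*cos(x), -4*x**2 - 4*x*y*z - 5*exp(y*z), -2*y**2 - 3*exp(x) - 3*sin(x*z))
(y*(4*x + 5*exp(y*z) - 4), 4*x*y + 3*z*cos(x*z) + 3*exp(x), -4*x*z - 8*x - 4*y*z)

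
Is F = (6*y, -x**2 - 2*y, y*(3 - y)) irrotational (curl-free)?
No, ∇×F = (3 - 2*y, 0, -2*x - 6)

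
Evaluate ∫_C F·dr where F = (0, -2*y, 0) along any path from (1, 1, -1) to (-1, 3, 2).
-8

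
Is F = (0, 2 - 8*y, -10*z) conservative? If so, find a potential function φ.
Yes, F is conservative. φ = -4*y**2 + 2*y - 5*z**2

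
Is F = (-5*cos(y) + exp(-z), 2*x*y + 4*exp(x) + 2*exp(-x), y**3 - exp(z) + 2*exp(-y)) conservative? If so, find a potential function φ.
No, ∇×F = (3*y**2 - 2*exp(-y), -exp(-z), 2*y + 4*exp(x) - 5*sin(y) - 2*exp(-x)) ≠ 0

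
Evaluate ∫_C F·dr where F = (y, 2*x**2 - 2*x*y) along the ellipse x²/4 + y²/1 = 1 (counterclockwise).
-2*pi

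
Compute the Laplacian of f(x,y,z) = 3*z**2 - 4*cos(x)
4*cos(x) + 6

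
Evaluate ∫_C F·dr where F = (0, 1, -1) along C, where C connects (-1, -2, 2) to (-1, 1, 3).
2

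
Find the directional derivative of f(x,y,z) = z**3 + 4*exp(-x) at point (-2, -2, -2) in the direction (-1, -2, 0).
4*sqrt(5)*exp(2)/5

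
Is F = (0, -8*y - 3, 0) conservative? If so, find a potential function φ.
Yes, F is conservative. φ = y*(-4*y - 3)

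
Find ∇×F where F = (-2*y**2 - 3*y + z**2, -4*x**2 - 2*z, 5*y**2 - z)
(10*y + 2, 2*z, -8*x + 4*y + 3)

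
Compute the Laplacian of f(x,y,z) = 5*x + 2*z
0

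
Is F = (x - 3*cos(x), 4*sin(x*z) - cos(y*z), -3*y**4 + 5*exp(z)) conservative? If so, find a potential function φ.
No, ∇×F = (-4*x*cos(x*z) - 12*y**3 - y*sin(y*z), 0, 4*z*cos(x*z)) ≠ 0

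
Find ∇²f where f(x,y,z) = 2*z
0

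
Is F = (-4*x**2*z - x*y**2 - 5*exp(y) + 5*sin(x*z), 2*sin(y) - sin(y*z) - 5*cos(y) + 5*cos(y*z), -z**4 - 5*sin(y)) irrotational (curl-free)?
No, ∇×F = (5*y*sin(y*z) + y*cos(y*z) - 5*cos(y), x*(-4*x + 5*cos(x*z)), 2*x*y + 5*exp(y))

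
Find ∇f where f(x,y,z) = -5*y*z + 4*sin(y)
(0, -5*z + 4*cos(y), -5*y)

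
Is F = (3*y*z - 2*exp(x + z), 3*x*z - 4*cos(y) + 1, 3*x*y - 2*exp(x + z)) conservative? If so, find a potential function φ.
Yes, F is conservative. φ = 3*x*y*z + y - 2*exp(x + z) - 4*sin(y)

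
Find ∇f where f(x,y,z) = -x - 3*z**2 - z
(-1, 0, -6*z - 1)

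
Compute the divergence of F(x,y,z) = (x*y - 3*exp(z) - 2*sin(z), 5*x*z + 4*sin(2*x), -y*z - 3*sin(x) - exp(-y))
0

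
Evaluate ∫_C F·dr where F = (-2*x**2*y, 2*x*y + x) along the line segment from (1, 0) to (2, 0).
0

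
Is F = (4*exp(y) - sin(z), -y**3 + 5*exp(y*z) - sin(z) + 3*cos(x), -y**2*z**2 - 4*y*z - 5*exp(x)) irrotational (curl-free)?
No, ∇×F = (-2*y*z**2 - 5*y*exp(y*z) - 4*z + cos(z), 5*exp(x) - cos(z), -4*exp(y) - 3*sin(x))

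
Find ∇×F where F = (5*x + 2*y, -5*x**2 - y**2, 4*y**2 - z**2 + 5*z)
(8*y, 0, -10*x - 2)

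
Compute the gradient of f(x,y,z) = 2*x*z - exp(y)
(2*z, -exp(y), 2*x)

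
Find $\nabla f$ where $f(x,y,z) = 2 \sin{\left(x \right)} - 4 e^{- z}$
(2*cos(x), 0, 4*exp(-z))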